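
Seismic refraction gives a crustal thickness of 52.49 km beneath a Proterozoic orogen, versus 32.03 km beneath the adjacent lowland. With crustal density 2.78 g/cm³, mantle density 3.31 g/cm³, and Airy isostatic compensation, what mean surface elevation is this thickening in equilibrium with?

3.28 km

Excess crust Δ = 52.49 km − 32.03 km = 20.46 km, split between elevation h and root r with h + r = Δ.
Airy balance ρ_c h = (ρ_m − ρ_c) r gives r = h ρ_c/(ρ_m − ρ_c), so h (1 + ρ_c/(ρ_m − ρ_c)) = Δ, i.e. h = Δ (ρ_m − ρ_c)/ρ_m.
h = 20.46 km × 0.53/3.31 = 3.28 km.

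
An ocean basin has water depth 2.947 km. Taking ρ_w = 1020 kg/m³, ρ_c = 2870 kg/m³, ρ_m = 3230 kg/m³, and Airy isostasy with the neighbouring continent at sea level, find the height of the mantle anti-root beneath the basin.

By Archimedes' principle applied to the lithosphere: replacing crust with seawater at the top is compensated by replacing crust with mantle at the base: d (ρ_c − ρ_w) = a (ρ_m − ρ_c).
a = d (ρ_c − ρ_w)/(ρ_m − ρ_c) = 2.947 km × 1850/360 = 15.1 km.

15.1 km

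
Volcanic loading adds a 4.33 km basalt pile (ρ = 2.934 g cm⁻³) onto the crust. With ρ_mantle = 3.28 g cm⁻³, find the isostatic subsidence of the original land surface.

3.87 km

Subaerial loading: s = t ρ_load / ρ_m.
s = 4.33 km × 2.934/3.28 = 3.87 km.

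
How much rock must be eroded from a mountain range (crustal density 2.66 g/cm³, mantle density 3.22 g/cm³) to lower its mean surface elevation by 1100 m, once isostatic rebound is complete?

Net drop Δ = e − u = e − e ρ_c/ρ_m = e (ρ_m − ρ_c)/ρ_m.
e = Δ ρ_m/(ρ_m − ρ_c) = 1100 m × 3.22/0.56 = 6320 m.

6320 m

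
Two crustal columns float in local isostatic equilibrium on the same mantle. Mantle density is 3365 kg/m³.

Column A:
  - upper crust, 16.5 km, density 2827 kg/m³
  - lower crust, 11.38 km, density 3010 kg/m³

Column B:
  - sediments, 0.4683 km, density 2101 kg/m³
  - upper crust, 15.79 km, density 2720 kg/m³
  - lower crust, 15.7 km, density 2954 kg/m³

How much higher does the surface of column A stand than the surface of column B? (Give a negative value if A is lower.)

−1.28 km

For any compensation level in the mantle, the mantle terms cancel and isostasy reduces to e = (Σt_A − Σt_B) − (Σ(ρt)_A − Σ(ρt)_B) / ρ_m.
Σt_A = 27.88 km; Σt_B = 31.9583 km; Σ(ρt)_A = 80899.3; Σ(ρt)_B = 90310.4983 (in km·kg/m³).
e = (27.88 − 31.9583) − (80899.3 − 90310.4983) / 3365 = −1.28 km.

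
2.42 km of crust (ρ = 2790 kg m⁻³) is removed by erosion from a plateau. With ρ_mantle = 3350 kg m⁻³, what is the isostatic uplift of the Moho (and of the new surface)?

Unloading: uplift u = e ρ_c/ρ_m = 2.42 km × 2790/3350 = 2.02 km.

2.02 km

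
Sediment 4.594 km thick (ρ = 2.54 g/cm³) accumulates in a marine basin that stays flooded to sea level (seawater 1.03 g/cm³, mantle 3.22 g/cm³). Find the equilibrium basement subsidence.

Submarine loading: the sediment displaces seawater, and the subsidence is in turn flooded, so s (ρ_m − ρ_w) = t (ρ_sed − ρ_w).
s = 4.594 km × (2.54 − 1.03) / (3.22 − 1.03) = 3.17 km.

3.17 km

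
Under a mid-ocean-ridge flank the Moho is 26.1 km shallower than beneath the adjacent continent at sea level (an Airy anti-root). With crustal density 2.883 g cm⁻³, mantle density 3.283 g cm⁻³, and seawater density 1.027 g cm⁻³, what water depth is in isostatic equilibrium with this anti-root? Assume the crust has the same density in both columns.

Replacing a thickness d of crust by seawater at the top must be balanced by replacing crust with mantle at the base: d (ρ_c − ρ_w) = a (ρ_m − ρ_c).
d = a (ρ_m − ρ_c)/(ρ_c − ρ_w) = 26.1 km × 0.4/1.856 = 5.62 km.

5.62 km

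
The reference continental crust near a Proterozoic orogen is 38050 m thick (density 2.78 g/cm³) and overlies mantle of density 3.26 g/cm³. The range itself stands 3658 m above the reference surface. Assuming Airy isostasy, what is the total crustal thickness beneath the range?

62900 m

Root depth r = h ρ_c / (ρ_m − ρ_c) = 3658 m × 2.78 / 0.48 = 21190 m.
Total thickness = T + h + r = 38050 m + 3658 m + 21190 m = 62900 m.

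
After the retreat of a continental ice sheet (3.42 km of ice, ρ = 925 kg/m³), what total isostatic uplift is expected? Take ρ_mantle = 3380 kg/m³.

Removing the load lets mantle flow back in; uplift u satisfies ρ_ice t = ρ_m u.
u = t ρ_ice/ρ_m = 3.42 km × 925/3380 = 0.936 km.

0.936 km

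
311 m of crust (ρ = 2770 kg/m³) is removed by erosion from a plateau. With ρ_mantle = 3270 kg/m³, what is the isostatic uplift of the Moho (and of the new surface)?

263 m

Unloading: uplift u = e ρ_c/ρ_m = 311 m × 2770/3270 = 263 m.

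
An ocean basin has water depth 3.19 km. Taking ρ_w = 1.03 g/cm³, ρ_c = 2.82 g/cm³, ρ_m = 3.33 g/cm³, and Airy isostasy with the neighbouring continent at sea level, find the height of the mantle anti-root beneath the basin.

11.2 km

For local isostatic compensation: replacing crust with seawater at the top is compensated by replacing crust with mantle at the base: d (ρ_c − ρ_w) = a (ρ_m − ρ_c).
a = d (ρ_c − ρ_w)/(ρ_m − ρ_c) = 3.19 km × 1.79/0.51 = 11.2 km.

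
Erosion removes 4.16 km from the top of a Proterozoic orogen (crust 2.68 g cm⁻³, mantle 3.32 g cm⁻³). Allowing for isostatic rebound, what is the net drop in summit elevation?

Rebound u = e ρ_c/ρ_m = 4.16 km × 2.68/3.32 = 3.358 km.
Net surface drop = e − u = 4.16 km − 3.358 km = e (ρ_m − ρ_c)/ρ_m = 0.802 km.

0.802 km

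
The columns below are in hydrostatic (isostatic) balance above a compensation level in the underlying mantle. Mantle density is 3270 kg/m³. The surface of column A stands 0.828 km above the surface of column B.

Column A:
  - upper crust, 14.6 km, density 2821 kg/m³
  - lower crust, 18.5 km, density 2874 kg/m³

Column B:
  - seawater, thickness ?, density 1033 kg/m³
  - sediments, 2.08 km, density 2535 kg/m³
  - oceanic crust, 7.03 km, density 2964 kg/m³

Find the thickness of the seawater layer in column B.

3.35 km

Take the compensation level at the base of the deeper column (depth z_c below the surface of column A) and equate Σ ρ_i t_i down to z_c; mantle fills any gap and the z_c terms cancel.
Column A: 14.6×2821 + 18.5×2874 + (z_c − 33.1)×3270
Column B: 0.828×0 + x×1033 + 2.08×2535 + 7.03×2964 + (z_c − 0.828 − 9.11 − x)×3270
The z_c×3270 term appears on both sides and cancels. Collect the known terms of each column as K = Σ(ρt)_known − 3270 × (depth of known layers): K_A = 94355.6 − 3270×33.1 = −13881.4; K_B = 26109.72 − 3270×(0.828 + 9.11) = −6387.54.
Balance: K_A = K_B − x×(3270 − 1033), so x = (K_B − K_A)/(3270 − 1033) = 7493.86/2237 = 3.35 km.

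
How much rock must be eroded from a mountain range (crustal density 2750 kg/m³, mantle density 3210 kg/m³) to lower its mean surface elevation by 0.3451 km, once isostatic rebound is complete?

Net drop Δ = e − u = e − e ρ_c/ρ_m = e (ρ_m − ρ_c)/ρ_m.
e = Δ ρ_m/(ρ_m − ρ_c) = 0.3451 km × 3210/460 = 2.41 km.

2.41 km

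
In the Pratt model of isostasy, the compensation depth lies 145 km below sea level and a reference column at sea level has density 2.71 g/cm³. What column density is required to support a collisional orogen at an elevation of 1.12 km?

Pratt balance: ρ_ref D = ρ (D + h).
ρ = ρ_ref D/(D + h) = 2.71 × 145 km/(145 km + 1.12 km) = 2.69 g/cm³.

2.69 g/cm³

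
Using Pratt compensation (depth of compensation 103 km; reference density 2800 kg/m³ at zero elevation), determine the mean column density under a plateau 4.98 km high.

Pratt balance: ρ_ref D = ρ (D + h).
ρ = ρ_ref D/(D + h) = 2800 × 103 km/(103 km + 4.98 km) = 2670 kg/m³.

2670 kg/m³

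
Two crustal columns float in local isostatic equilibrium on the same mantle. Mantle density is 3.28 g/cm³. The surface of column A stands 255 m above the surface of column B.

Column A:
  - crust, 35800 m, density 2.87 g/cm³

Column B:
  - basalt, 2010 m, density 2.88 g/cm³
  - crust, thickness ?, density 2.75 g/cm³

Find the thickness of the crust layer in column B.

24600 m

Take the compensation level at the base of the deeper column (depth z_c below the surface of column A) and equate Σ ρ_i t_i down to z_c; mantle fills any gap and the z_c terms cancel.
Column A: 35800×2.87 + (z_c − 35800)×3.28
Column B: 255×0 + 2010×2.88 + x×2.75 + (z_c − 255 − 2010 − x)×3.28
The z_c×3.28 term appears on both sides and cancels. Collect the known terms of each column as K = Σ(ρt)_known − 3.28 × (depth of known layers): K_A = 102746 − 3.28×35800 = −14678; K_B = 5788.8 − 3.28×(255 + 2010) = −1640.4.
Balance: K_A = K_B − x×(3.28 − 2.75), so x = (K_B − K_A)/(3.28 − 2.75) = 13037.6/0.53 = 24600 m.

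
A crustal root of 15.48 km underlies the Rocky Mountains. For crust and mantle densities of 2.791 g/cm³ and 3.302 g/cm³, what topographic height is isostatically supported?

For local isostatic compensation: ρ_c h = (ρ_m − ρ_c) r.
h = r (ρ_m − ρ_c) / ρ_c = 15.48 km × (3.302 − 2.791) / 2.791 = 2.83 km.

2.83 km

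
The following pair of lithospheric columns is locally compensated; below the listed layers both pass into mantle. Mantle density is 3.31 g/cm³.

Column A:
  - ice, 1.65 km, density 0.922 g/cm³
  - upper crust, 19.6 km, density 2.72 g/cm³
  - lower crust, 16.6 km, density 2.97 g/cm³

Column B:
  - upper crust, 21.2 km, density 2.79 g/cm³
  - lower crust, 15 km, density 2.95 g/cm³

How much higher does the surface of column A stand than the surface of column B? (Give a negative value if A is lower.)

1.43 km

For any compensation level in the mantle, the mantle terms cancel and isostasy reduces to e = (Σt_A − Σt_B) − (Σ(ρt)_A − Σ(ρt)_B) / ρ_m.
Σt_A = 37.85 km; Σt_B = 36.2 km; Σ(ρt)_A = 104.1353; Σ(ρt)_B = 103.398 (in km·g/cm³).
e = (37.85 − 36.2) − (104.1353 − 103.398) / 3.31 = 1.43 km.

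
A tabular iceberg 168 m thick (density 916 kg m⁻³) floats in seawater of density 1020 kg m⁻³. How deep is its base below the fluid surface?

151 m

Draft d = t ρ_obj/ρ_fluid = 168 m × 916/1020 = 151 m.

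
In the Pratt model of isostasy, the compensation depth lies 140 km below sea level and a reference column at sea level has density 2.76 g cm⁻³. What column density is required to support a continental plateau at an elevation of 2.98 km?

Pratt balance: ρ_ref D = ρ (D + h).
ρ = ρ_ref D/(D + h) = 2.76 × 140 km/(140 km + 2.98 km) = 2.7 g cm⁻³.

2.7 g cm⁻³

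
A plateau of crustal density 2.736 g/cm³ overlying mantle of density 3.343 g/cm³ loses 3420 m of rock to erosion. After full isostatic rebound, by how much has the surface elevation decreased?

Rebound u = e ρ_c/ρ_m = 3420 m × 2.736/3.343 = 2799 m.
Net surface drop = e − u = 3420 m − 2799 m = e (ρ_m − ρ_c)/ρ_m = 621 m.

621 m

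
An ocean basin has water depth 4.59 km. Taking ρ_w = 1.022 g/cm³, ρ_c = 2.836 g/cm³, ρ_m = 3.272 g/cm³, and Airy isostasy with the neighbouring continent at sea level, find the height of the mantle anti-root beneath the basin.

For local isostatic compensation: replacing crust with seawater at the top is compensated by replacing crust with mantle at the base: d (ρ_c − ρ_w) = a (ρ_m − ρ_c).
a = d (ρ_c − ρ_w)/(ρ_m − ρ_c) = 4.59 km × 1.814/0.436 = 19.1 km.

19.1 km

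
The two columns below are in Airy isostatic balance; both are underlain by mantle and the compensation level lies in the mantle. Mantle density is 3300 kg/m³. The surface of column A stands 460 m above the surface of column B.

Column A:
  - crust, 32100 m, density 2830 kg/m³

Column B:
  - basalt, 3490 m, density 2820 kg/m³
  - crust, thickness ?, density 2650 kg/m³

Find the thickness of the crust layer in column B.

Take the compensation level at the base of the deeper column (depth z_c below the surface of column A) and equate Σ ρ_i t_i down to z_c; mantle fills any gap and the z_c terms cancel.
Column A: 32100×2830 + (z_c − 32100)×3300
Column B: 460×0 + 3490×2820 + x×2650 + (z_c − 460 − 3490 − x)×3300
The z_c×3300 term appears on both sides and cancels. Collect the known terms of each column as K = Σ(ρt)_known − 3300 × (depth of known layers): K_A = 90843000 − 3300×32100 = −15087000; K_B = 9841800 − 3300×(460 + 3490) = −3193200.
Balance: K_A = K_B − x×(3300 − 2650), so x = (K_B − K_A)/(3300 − 2650) = 11893800/650 = 18300 m.

18300 m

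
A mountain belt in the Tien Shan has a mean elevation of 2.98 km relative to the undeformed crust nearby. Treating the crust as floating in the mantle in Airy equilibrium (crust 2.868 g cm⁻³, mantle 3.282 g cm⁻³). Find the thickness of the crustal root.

In Airy isostatic equilibrium: the weight of the topography is balanced by the buoyancy of the root, ρ_c h = (ρ_m − ρ_c) r.
r = h · ρ_c / (ρ_m − ρ_c) = 2.98 km × 2.868 / (3.282 − 2.868) = 20.6 km.

20.6 km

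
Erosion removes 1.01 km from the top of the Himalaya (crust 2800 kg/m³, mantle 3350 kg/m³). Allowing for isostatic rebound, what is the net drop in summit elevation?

Rebound u = e ρ_c/ρ_m = 1.01 km × 2800/3350 = 0.8442 km.
Net surface drop = e − u = 1.01 km − 0.8442 km = e (ρ_m − ρ_c)/ρ_m = 0.166 km.

0.166 km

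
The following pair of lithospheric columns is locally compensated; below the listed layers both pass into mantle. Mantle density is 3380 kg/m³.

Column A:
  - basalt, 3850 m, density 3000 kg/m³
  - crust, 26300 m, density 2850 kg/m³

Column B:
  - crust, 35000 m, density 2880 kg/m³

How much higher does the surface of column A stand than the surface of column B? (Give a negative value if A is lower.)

−621 m

For any compensation level in the mantle, the mantle terms cancel and isostasy reduces to e = (Σt_A − Σt_B) − (Σ(ρt)_A − Σ(ρt)_B) / ρ_m.
Σt_A = 30150 m; Σt_B = 35000 m; Σ(ρt)_A = 86505000; Σ(ρt)_B = 100800000 (in m·kg/m³).
e = (30150 − 35000) − (86505000 − 100800000) / 3380 = −621 m.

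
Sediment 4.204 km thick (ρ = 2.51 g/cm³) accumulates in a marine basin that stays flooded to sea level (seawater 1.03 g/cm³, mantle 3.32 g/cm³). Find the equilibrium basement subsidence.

2.72 km

Submarine loading: the sediment displaces seawater, and the subsidence is in turn flooded, so s (ρ_m − ρ_w) = t (ρ_sed − ρ_w).
s = 4.204 km × (2.51 − 1.03) / (3.32 − 1.03) = 2.72 km.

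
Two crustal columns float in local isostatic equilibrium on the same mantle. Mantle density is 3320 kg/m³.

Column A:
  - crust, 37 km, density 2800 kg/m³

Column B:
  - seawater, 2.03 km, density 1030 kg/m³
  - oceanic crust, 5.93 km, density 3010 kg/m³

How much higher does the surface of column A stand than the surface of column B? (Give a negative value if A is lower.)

3.84 km

For any compensation level in the mantle, the mantle terms cancel and isostasy reduces to e = (Σt_A − Σt_B) − (Σ(ρt)_A − Σ(ρt)_B) / ρ_m.
Σt_A = 37 km; Σt_B = 7.96 km; Σ(ρt)_A = 103600; Σ(ρt)_B = 19940.2 (in km·kg/m³).
e = (37 − 7.96) − (103600 − 19940.2) / 3320 = 3.84 km.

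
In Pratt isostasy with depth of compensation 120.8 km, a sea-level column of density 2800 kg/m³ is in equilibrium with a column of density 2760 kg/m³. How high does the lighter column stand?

1.75 km

ρ_ref D = ρ (D + h) → h = D (ρ_ref − ρ)/ρ.
h = 120.8 km × (2800 − 2760)/2760 = 1.75 km.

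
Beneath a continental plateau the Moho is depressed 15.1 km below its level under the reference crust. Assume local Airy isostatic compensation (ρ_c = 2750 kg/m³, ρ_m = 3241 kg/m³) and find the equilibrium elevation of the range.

Equating mass per unit area of the two columns: ρ_c h = (ρ_m − ρ_c) r.
h = r (ρ_m − ρ_c) / ρ_c = 15.1 km × (3241 − 2750) / 2750 = 2.7 km.

2.7 km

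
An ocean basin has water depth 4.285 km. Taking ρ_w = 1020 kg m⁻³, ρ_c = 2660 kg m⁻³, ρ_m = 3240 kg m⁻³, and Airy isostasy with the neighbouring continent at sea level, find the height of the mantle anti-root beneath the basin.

Equating mass per unit area of the two columns: replacing crust with seawater at the top is compensated by replacing crust with mantle at the base: d (ρ_c − ρ_w) = a (ρ_m − ρ_c).
a = d (ρ_c − ρ_w)/(ρ_m − ρ_c) = 4.285 km × 1640/580 = 12.1 km.

12.1 km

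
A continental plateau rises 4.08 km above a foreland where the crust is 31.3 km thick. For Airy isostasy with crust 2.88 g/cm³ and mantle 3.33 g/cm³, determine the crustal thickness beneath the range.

61.5 km

Root depth r = h ρ_c / (ρ_m − ρ_c) = 4.08 km × 2.88 / 0.45 = 26.11 km.
Total thickness = T + h + r = 31.3 km + 4.08 km + 26.11 km = 61.5 km.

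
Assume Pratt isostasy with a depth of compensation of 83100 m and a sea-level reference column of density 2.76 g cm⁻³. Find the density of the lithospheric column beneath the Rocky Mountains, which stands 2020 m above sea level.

Pratt balance: ρ_ref D = ρ (D + h).
ρ = ρ_ref D/(D + h) = 2.76 × 83100 m/(83100 m + 2020 m) = 2.69 g cm⁻³.

2.69 g cm⁻³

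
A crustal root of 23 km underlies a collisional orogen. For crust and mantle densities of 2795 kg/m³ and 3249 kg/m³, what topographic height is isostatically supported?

3.74 km

In Airy isostatic equilibrium: ρ_c h = (ρ_m − ρ_c) r.
h = r (ρ_m − ρ_c) / ρ_c = 23 km × (3249 − 2795) / 2795 = 3.74 km.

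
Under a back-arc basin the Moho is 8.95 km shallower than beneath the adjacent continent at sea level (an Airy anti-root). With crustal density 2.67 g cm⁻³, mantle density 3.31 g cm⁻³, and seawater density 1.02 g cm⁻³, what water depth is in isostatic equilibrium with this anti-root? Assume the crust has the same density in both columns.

3.47 km

Replacing a thickness d of crust by seawater at the top must be balanced by replacing crust with mantle at the base: d (ρ_c − ρ_w) = a (ρ_m − ρ_c).
d = a (ρ_m − ρ_c)/(ρ_c − ρ_w) = 8.95 km × 0.64/1.65 = 3.47 km.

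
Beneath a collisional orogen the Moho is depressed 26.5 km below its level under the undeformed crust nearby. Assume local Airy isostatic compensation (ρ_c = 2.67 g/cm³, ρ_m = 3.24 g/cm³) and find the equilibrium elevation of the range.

Equating mass per unit area of the two columns: ρ_c h = (ρ_m − ρ_c) r.
h = r (ρ_m − ρ_c) / ρ_c = 26.5 km × (3.24 − 2.67) / 2.67 = 5.66 km.

5.66 km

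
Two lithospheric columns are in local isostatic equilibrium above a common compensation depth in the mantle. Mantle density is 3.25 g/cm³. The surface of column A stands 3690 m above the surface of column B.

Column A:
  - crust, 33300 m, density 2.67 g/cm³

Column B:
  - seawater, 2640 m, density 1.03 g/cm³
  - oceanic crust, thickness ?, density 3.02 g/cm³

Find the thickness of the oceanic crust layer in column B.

6350 m

Take the compensation level at the base of the deeper column (depth z_c below the surface of column A) and equate Σ ρ_i t_i down to z_c; mantle fills any gap and the z_c terms cancel.
Column A: 33300×2.67 + (z_c − 33300)×3.25
Column B: 3690×0 + 2640×1.03 + x×3.02 + (z_c − 3690 − 2640 − x)×3.25
The z_c×3.25 term appears on both sides and cancels. Collect the known terms of each column as K = Σ(ρt)_known − 3.25 × (depth of known layers): K_A = 88911 − 3.25×33300 = −19314; K_B = 2719.2 − 3.25×(3690 + 2640) = −17853.3.
Balance: K_A = K_B − x×(3.25 − 3.02), so x = (K_B − K_A)/(3.25 − 3.02) = 1460.7/0.23 = 6350 m.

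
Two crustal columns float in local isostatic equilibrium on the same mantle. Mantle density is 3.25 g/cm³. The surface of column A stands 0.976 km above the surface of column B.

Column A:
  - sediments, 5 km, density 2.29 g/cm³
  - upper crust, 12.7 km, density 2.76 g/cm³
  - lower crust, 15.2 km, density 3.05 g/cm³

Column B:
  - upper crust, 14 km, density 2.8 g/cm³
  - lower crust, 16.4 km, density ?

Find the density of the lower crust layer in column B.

2.97 g/cm³

Take the compensation level at the base of the deeper column (depth z_c below the surface of column A) and equate Σ ρ_i t_i down to z_c; mantle fills any gap and the z_c terms cancel.
Column A: 5×2.29 + 12.7×2.76 + 15.2×3.05 + (z_c − 32.9)×3.25
Column B: 0.976×0 + 14×2.8 + 16.4×ρ + (z_c − 0.976 − 30.4)×3.25
The z_c×3.25 term appears on both sides and cancels. Collect the known terms of each column as K = Σ(ρt)_known − 3.25 × (depth of known layers): K_A = 92.862 − 3.25×32.9 = −14.063; K_B = 39.2 − 3.25×(0.976 + 30.4) = −62.772.
Balance: K_A = K_B + 16.4×ρ, so ρ = (K_A − K_B)/16.4 = 48.709/16.4 = 2.97 g/cm³.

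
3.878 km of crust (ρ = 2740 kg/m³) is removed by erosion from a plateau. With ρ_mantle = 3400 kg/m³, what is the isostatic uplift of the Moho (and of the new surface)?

3.13 km

Unloading: uplift u = e ρ_c/ρ_m = 3.878 km × 2740/3400 = 3.13 km.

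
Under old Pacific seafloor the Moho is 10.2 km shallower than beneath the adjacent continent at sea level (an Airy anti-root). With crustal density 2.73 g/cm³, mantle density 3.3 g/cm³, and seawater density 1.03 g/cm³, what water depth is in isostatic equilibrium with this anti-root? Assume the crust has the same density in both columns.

3.42 km

Replacing a thickness d of crust by seawater at the top must be balanced by replacing crust with mantle at the base: d (ρ_c − ρ_w) = a (ρ_m − ρ_c).
d = a (ρ_m − ρ_c)/(ρ_c − ρ_w) = 10.2 km × 0.57/1.7 = 3.42 km.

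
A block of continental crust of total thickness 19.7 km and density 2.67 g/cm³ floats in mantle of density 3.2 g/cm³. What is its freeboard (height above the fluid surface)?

3.26 km

Floating equilibrium: submerged depth d = t ρ_obj/ρ_fluid = 19.7 km × 2.67/3.2 = 16.44 km.
Freeboard = t − d = 19.7 km − 16.44 km = 3.26 km.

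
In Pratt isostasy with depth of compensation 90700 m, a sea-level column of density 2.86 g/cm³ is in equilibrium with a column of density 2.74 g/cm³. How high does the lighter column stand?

ρ_ref D = ρ (D + h) → h = D (ρ_ref − ρ)/ρ.
h = 90700 m × (2.86 − 2.74)/2.74 = 3970 m.

3970 m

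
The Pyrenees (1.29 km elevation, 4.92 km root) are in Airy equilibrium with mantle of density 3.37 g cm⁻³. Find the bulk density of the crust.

2.67 g cm⁻³

ρ_c h = (ρ_m − ρ_c) r → ρ_c (h + r) = ρ_m r → ρ_c = ρ_m r / (h + r).
ρ_c = 3.37 × 4.92 km / (1.29 km + 4.92 km) = 2.67 g cm⁻³.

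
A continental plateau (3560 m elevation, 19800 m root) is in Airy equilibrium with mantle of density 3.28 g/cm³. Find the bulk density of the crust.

2.78 g/cm³

ρ_c h = (ρ_m − ρ_c) r → ρ_c (h + r) = ρ_m r → ρ_c = ρ_m r / (h + r).
ρ_c = 3.28 × 19800 m / (3560 m + 19800 m) = 2.78 g/cm³.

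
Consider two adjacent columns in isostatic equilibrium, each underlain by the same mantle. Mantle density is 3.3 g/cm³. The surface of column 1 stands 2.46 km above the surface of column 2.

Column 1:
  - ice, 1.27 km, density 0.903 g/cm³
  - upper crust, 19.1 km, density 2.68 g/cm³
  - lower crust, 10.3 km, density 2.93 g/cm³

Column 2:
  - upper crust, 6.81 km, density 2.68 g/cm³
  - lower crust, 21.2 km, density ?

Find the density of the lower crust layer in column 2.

Take the compensation level at the base of the deeper column (depth z_c below the surface of column 1) and equate Σ ρ_i t_i down to z_c; mantle fills any gap and the z_c terms cancel.
Column 1: 1.27×0.903 + 19.1×2.68 + 10.3×2.93 + (z_c − 30.67)×3.3
Column 2: 2.46×0 + 6.81×2.68 + 21.2×ρ + (z_c − 2.46 − 28.01)×3.3
The z_c×3.3 term appears on both sides and cancels. Collect the known terms of each column as K = Σ(ρt)_known − 3.3 × (depth of known layers): K_1 = 82.51381 − 3.3×30.67 = −18.69719; K_2 = 18.2508 − 3.3×(2.46 + 28.01) = −82.3002.
Balance: K_1 = K_2 + 21.2×ρ, so ρ = (K_1 − K_2)/21.2 = 63.603/21.2 = 3 g/cm³.

3 g/cm³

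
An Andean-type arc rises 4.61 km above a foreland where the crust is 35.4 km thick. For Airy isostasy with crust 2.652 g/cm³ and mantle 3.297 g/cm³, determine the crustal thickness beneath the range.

59 km

Root depth r = h ρ_c / (ρ_m − ρ_c) = 4.61 km × 2.652 / 0.645 = 18.95 km.
Total thickness = T + h + r = 35.4 km + 4.61 km + 18.95 km = 59 km.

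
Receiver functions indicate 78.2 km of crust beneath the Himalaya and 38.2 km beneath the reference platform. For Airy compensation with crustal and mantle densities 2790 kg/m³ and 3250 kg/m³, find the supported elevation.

Excess crust Δ = 78.2 km − 38.2 km = 40 km, split between elevation h and root r with h + r = Δ.
Airy balance ρ_c h = (ρ_m − ρ_c) r gives r = h ρ_c/(ρ_m − ρ_c), so h (1 + ρ_c/(ρ_m − ρ_c)) = Δ, i.e. h = Δ (ρ_m − ρ_c)/ρ_m.
h = 40 km × 460/3250 = 5.66 km.

5.66 km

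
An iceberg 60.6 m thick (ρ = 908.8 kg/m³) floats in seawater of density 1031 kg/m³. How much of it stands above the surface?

Floating equilibrium: submerged depth d = t ρ_obj/ρ_fluid = 60.6 m × 908.8/1031 = 53.42 m.
Freeboard = t − d = 60.6 m − 53.42 m = 7.18 m.

7.18 m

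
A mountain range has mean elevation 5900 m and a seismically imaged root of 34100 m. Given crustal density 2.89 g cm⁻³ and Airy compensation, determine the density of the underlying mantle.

3.39 g cm⁻³

Airy balance: ρ_c h = (ρ_m − ρ_c) r → ρ_m = ρ_c (1 + h/r).
ρ_m = 2.89 × (1 + 5900 m/34100 m) = 3.39 g cm⁻³.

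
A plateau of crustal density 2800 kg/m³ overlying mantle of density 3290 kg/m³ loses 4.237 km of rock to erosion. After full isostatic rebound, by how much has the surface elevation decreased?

Rebound u = e ρ_c/ρ_m = 4.237 km × 2800/3290 = 3.606 km.
Net surface drop = e − u = 4.237 km − 3.606 km = e (ρ_m − ρ_c)/ρ_m = 0.631 km.

0.631 km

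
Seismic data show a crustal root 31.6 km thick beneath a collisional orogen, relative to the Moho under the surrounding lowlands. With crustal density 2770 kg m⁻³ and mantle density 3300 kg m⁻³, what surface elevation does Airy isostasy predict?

In Airy isostatic equilibrium: ρ_c h = (ρ_m − ρ_c) r.
h = r (ρ_m − ρ_c) / ρ_c = 31.6 km × (3300 − 2770) / 2770 = 6.05 km.

6.05 km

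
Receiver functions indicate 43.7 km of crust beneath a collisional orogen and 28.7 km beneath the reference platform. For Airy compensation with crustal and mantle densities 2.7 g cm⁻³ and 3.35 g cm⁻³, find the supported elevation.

2.91 km

Excess crust Δ = 43.7 km − 28.7 km = 15 km, split between elevation h and root r with h + r = Δ.
Airy balance ρ_c h = (ρ_m − ρ_c) r gives r = h ρ_c/(ρ_m − ρ_c), so h (1 + ρ_c/(ρ_m − ρ_c)) = Δ, i.e. h = Δ (ρ_m − ρ_c)/ρ_m.
h = 15 km × 0.65/3.35 = 2.91 km.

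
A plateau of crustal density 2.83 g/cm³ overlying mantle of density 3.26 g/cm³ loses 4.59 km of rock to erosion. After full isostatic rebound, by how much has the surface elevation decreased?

Rebound u = e ρ_c/ρ_m = 4.59 km × 2.83/3.26 = 3.985 km.
Net surface drop = e − u = 4.59 km − 3.985 km = e (ρ_m − ρ_c)/ρ_m = 0.605 km.

0.605 km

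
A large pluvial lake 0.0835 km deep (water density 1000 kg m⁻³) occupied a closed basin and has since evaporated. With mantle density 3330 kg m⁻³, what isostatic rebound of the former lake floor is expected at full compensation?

0.0251 km

u = d ρ_w/ρ_m = 0.0835 km × 1000/3330 = 0.0251 km.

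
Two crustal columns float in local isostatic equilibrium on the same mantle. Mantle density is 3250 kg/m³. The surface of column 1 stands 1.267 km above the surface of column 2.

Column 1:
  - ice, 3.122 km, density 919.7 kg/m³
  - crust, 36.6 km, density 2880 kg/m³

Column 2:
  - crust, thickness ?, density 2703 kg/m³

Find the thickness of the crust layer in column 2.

30.5 km

Take the compensation level at the base of the deeper column (depth z_c below the surface of column 1) and equate Σ ρ_i t_i down to z_c; mantle fills any gap and the z_c terms cancel.
Column 1: 3.122×919.7 + 36.6×2880 + (z_c − 39.722)×3250
Column 2: 1.267×0 + x×2703 + (z_c − 1.267 − 0 − x)×3250
The z_c×3250 term appears on both sides and cancels. Collect the known terms of each column as K = Σ(ρt)_known − 3250 × (depth of known layers): K_1 = 108279.303 − 3250×39.722 = −20817.1966; K_2 = 0 − 3250×(1.267 + 0) = −4117.75.
Balance: K_1 = K_2 − x×(3250 − 2703), so x = (K_2 − K_1)/(3250 − 2703) = 16699.4/547 = 30.5 km.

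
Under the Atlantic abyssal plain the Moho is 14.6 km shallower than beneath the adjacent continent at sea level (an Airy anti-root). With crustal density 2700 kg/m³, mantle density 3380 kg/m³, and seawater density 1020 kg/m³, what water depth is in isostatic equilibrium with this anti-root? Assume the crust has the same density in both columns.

5.91 km

Replacing a thickness d of crust by seawater at the top must be balanced by replacing crust with mantle at the base: d (ρ_c − ρ_w) = a (ρ_m − ρ_c).
d = a (ρ_m − ρ_c)/(ρ_c − ρ_w) = 14.6 km × 680/1680 = 5.91 km.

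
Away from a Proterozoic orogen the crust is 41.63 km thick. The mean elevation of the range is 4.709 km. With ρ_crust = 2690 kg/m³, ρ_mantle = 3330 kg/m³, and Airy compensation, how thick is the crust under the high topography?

66.1 km

Root depth r = h ρ_c / (ρ_m − ρ_c) = 4.709 km × 2690 / 640 = 19.79 km.
Total thickness = T + h + r = 41.63 km + 4.709 km + 19.79 km = 66.1 km.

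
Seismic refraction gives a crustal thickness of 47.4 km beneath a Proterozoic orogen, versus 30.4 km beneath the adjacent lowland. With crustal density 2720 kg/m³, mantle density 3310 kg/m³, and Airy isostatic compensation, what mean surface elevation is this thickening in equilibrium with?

3.03 km

Excess crust Δ = 47.4 km − 30.4 km = 17 km, split between elevation h and root r with h + r = Δ.
Airy balance ρ_c h = (ρ_m − ρ_c) r gives r = h ρ_c/(ρ_m − ρ_c), so h (1 + ρ_c/(ρ_m − ρ_c)) = Δ, i.e. h = Δ (ρ_m − ρ_c)/ρ_m.
h = 17 km × 590/3310 = 3.03 km.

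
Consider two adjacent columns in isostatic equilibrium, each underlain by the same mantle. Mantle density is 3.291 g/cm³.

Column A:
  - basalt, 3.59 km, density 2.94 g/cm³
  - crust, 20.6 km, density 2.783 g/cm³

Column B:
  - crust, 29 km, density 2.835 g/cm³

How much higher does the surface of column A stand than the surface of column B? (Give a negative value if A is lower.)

For any compensation level in the mantle, the mantle terms cancel and isostasy reduces to e = (Σt_A − Σt_B) − (Σ(ρt)_A − Σ(ρt)_B) / ρ_m.
Σt_A = 24.19 km; Σt_B = 29 km; Σ(ρt)_A = 67.8844; Σ(ρt)_B = 82.215 (in km·g/cm³).
e = (24.19 − 29) − (67.8844 − 82.215) / 3.291 = −0.456 km.

−0.456 km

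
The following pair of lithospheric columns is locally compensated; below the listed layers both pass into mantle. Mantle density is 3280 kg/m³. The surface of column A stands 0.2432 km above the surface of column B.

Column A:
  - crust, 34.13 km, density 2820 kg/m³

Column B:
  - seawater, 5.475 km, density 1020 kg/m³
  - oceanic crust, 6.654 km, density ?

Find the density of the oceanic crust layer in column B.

Take the compensation level at the base of the deeper column (depth z_c below the surface of column A) and equate Σ ρ_i t_i down to z_c; mantle fills any gap and the z_c terms cancel.
Column A: 34.13×2820 + (z_c − 34.13)×3280
Column B: 0.2432×0 + 5.475×1020 + 6.654×ρ + (z_c − 0.2432 − 12.129)×3280
The z_c×3280 term appears on both sides and cancels. Collect the known terms of each column as K = Σ(ρt)_known − 3280 × (depth of known layers): K_A = 96246.6 − 3280×34.13 = −15699.8; K_B = 5584.5 − 3280×(0.2432 + 12.129) = −34996.316.
Balance: K_A = K_B + 6.654×ρ, so ρ = (K_A − K_B)/6.654 = 19296.5/6.654 = 2900 kg/m³.

2900 kg/m³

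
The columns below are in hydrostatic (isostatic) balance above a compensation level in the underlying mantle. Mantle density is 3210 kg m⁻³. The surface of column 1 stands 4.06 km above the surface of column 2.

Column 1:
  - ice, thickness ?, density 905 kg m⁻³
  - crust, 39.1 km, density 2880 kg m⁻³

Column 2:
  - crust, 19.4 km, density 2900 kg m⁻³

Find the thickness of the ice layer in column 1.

2.67 km

Take the compensation level at the base of the deeper column (depth z_c below the surface of column 1) and equate Σ ρ_i t_i down to z_c; mantle fills any gap and the z_c terms cancel.
Column 1: x×905 + 39.1×2880 + (z_c − 39.1 − x)×3210
Column 2: 4.06×0 + 19.4×2900 + (z_c − 4.06 − 19.4)×3210
The z_c×3210 term appears on both sides and cancels. Collect the known terms of each column as K = Σ(ρt)_known − 3210 × (depth of known layers): K_1 = 112608 − 3210×39.1 = −12903; K_2 = 56260 − 3210×(4.06 + 19.4) = −19046.6.
Balance: K_1 − x×(3210 − 905) = K_2, so x = (K_1 − K_2)/(3210 − 905) = 6143.6/2305 = 2.67 km.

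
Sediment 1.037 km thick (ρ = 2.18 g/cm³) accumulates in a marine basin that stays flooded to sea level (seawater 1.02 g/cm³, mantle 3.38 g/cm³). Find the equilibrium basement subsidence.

0.51 km

Submarine loading: the sediment displaces seawater, and the subsidence is in turn flooded, so s (ρ_m − ρ_w) = t (ρ_sed − ρ_w).
s = 1.037 km × (2.18 − 1.02) / (3.38 − 1.02) = 0.51 km.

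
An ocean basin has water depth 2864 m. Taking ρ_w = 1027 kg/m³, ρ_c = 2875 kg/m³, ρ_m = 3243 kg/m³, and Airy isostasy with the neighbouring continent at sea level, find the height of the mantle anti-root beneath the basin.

14400 m

For local isostatic compensation: replacing crust with seawater at the top is compensated by replacing crust with mantle at the base: d (ρ_c − ρ_w) = a (ρ_m − ρ_c).
a = d (ρ_c − ρ_w)/(ρ_m − ρ_c) = 2864 m × 1848/368 = 14400 m.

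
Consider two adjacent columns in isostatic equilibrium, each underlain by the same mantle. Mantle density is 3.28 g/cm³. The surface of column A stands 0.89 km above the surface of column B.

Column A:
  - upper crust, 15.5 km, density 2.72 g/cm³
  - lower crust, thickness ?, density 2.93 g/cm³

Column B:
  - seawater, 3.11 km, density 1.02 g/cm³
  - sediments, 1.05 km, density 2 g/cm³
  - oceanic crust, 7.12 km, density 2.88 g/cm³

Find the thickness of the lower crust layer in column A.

15.6 km

Take the compensation level at the base of the deeper column (depth z_c below the surface of column A) and equate Σ ρ_i t_i down to z_c; mantle fills any gap and the z_c terms cancel.
Column A: 15.5×2.72 + x×2.93 + (z_c − 15.5 − x)×3.28
Column B: 0.89×0 + 3.11×1.02 + 1.05×2 + 7.12×2.88 + (z_c − 0.89 − 11.28)×3.28
The z_c×3.28 term appears on both sides and cancels. Collect the known terms of each column as K = Σ(ρt)_known − 3.28 × (depth of known layers): K_A = 42.16 − 3.28×15.5 = −8.68; K_B = 25.7778 − 3.28×(0.89 + 11.28) = −14.1398.
Balance: K_A − x×(3.28 − 2.93) = K_B, so x = (K_A − K_B)/(3.28 − 2.93) = 5.4598/0.35 = 15.6 km.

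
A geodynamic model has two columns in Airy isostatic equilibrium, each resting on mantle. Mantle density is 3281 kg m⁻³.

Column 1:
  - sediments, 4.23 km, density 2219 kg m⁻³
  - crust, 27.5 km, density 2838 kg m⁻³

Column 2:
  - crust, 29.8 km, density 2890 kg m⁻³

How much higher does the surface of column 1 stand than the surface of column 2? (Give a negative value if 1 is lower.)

1.53 km

For any compensation level in the mantle, the mantle terms cancel and isostasy reduces to e = (Σt_1 − Σt_2) − (Σ(ρt)_1 − Σ(ρt)_2) / ρ_m.
Σt_1 = 31.73 km; Σt_2 = 29.8 km; Σ(ρt)_1 = 87431.37; Σ(ρt)_2 = 86122 (in km·kg m⁻³).
e = (31.73 − 29.8) − (87431.37 − 86122) / 3281 = 1.53 km.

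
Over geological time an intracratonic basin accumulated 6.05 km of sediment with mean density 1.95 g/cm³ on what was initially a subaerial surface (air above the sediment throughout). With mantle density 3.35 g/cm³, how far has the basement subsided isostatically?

3.52 km

Subaerial load: s = t ρ_sed / ρ_m = 6.05 km × 1.95/3.35 = 3.52 km.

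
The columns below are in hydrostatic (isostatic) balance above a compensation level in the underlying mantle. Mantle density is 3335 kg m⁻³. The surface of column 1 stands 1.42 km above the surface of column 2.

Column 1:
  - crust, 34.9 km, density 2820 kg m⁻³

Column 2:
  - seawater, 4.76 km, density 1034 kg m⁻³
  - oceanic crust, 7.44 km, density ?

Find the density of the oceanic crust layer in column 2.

Take the compensation level at the base of the deeper column (depth z_c below the surface of column 1) and equate Σ ρ_i t_i down to z_c; mantle fills any gap and the z_c terms cancel.
Column 1: 34.9×2820 + (z_c − 34.9)×3335
Column 2: 1.42×0 + 4.76×1034 + 7.44×ρ + (z_c − 1.42 − 12.2)×3335
The z_c×3335 term appears on both sides and cancels. Collect the known terms of each column as K = Σ(ρt)_known − 3335 × (depth of known layers): K_1 = 98418 − 3335×34.9 = −17973.5; K_2 = 4921.84 − 3335×(1.42 + 12.2) = −40500.86.
Balance: K_1 = K_2 + 7.44×ρ, so ρ = (K_1 − K_2)/7.44 = 22527.4/7.44 = 3030 kg m⁻³.

3030 kg m⁻³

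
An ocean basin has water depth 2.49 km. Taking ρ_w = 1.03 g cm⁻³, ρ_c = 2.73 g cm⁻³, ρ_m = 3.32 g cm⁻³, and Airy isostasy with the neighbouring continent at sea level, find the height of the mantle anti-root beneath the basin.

7.17 km

By Archimedes' principle applied to the lithosphere: replacing crust with seawater at the top is compensated by replacing crust with mantle at the base: d (ρ_c − ρ_w) = a (ρ_m − ρ_c).
a = d (ρ_c − ρ_w)/(ρ_m − ρ_c) = 2.49 km × 1.7/0.59 = 7.17 km.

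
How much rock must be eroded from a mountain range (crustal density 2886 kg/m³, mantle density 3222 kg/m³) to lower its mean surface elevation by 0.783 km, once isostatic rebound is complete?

Net drop Δ = e − u = e − e ρ_c/ρ_m = e (ρ_m − ρ_c)/ρ_m.
e = Δ ρ_m/(ρ_m − ρ_c) = 0.783 km × 3222/336 = 7.51 km.

7.51 km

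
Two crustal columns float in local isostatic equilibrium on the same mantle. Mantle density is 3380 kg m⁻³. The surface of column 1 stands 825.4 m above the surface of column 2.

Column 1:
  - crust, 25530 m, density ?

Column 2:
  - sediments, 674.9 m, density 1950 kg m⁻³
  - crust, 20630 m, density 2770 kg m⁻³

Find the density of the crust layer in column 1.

Take the compensation level at the base of the deeper column (depth z_c below the surface of column 1) and equate Σ ρ_i t_i down to z_c; mantle fills any gap and the z_c terms cancel.
Column 1: 25530×ρ + (z_c − 25530)×3380
Column 2: 825.4×0 + 674.9×1950 + 20630×2770 + (z_c − 825.4 − 21304.9)×3380
The z_c×3380 term appears on both sides and cancels. Collect the known terms of each column as K = Σ(ρt)_known − 3380 × (depth of known layers): K_1 = 0 − 3380×25530 = −86291400; K_2 = 58461155 − 3380×(825.4 + 21304.9) = −16339259.
Balance: K_1 + 25530×ρ = K_2, so ρ = (K_2 − K_1)/25530 = 69952100/25530 = 2740 kg m⁻³.

2740 kg m⁻³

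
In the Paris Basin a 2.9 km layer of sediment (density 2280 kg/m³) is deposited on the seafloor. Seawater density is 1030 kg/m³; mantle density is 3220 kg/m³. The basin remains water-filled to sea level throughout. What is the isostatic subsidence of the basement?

1.66 km

Submarine loading: the sediment displaces seawater, and the subsidence is in turn flooded, so s (ρ_m − ρ_w) = t (ρ_sed − ρ_w).
s = 2.9 km × (2280 − 1030) / (3220 − 1030) = 1.66 km.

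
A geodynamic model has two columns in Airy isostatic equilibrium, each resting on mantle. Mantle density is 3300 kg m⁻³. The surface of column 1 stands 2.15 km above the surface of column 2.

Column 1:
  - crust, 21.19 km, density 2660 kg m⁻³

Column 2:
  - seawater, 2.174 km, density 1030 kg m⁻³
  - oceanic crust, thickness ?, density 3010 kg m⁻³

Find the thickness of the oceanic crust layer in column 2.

Take the compensation level at the base of the deeper column (depth z_c below the surface of column 1) and equate Σ ρ_i t_i down to z_c; mantle fills any gap and the z_c terms cancel.
Column 1: 21.19×2660 + (z_c − 21.19)×3300
Column 2: 2.15×0 + 2.174×1030 + x×3010 + (z_c − 2.15 − 2.174 − x)×3300
The z_c×3300 term appears on both sides and cancels. Collect the known terms of each column as K = Σ(ρt)_known − 3300 × (depth of known layers): K_1 = 56365.4 − 3300×21.19 = −13561.6; K_2 = 2239.22 − 3300×(2.15 + 2.174) = −12029.98.
Balance: K_1 = K_2 − x×(3300 − 3010), so x = (K_2 − K_1)/(3300 − 3010) = 1531.62/290 = 5.28 km.

5.28 km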